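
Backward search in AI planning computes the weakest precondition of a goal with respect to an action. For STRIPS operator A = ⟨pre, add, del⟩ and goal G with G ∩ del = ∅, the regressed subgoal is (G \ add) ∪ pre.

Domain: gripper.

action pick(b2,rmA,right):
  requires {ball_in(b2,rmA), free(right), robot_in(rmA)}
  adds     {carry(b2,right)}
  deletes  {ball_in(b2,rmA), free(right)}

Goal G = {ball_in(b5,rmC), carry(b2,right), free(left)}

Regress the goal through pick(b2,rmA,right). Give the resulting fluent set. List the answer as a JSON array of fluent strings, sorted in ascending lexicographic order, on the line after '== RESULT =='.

Regress:
  G ∩ del = {}  (empty — regression defined)
  G \ add = {ball_in(b5,rmC), carry(b2,right), free(left)} \ {carry(b2,right)} = {ball_in(b5,rmC), free(left)}
  ∪ pre   = {ball_in(b5,rmC), free(left)} ∪ {ball_in(b2,rmA), free(right), robot_in(rmA)}
          = {ball_in(b2,rmA), ball_in(b5,rmC), free(left), free(right), robot_in(rmA)}

== RESULT ==
["ball_in(b2,rmA)", "ball_in(b5,rmC)", "free(left)", "free(right)", "robot_in(rmA)"]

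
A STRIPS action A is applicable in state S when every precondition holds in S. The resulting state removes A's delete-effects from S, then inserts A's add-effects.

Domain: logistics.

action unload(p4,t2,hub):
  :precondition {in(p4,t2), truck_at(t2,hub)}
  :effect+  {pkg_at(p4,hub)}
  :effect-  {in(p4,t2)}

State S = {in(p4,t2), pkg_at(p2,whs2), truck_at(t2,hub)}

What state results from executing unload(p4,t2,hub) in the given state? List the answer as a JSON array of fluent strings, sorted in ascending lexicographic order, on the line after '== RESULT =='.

Compute (S \ del) ∪ add:
  pre ⊆ S: {in(p4,t2), truck_at(t2,hub)} ⊆ S  — applicable
  S \ del = {pkg_at(p2,whs2), truck_at(t2,hub)}
  ∪ add   = {pkg_at(p2,whs2), pkg_at(p4,hub), truck_at(t2,hub)}

== RESULT ==
["pkg_at(p2,whs2)", "pkg_at(p4,hub)", "truck_at(t2,hub)"]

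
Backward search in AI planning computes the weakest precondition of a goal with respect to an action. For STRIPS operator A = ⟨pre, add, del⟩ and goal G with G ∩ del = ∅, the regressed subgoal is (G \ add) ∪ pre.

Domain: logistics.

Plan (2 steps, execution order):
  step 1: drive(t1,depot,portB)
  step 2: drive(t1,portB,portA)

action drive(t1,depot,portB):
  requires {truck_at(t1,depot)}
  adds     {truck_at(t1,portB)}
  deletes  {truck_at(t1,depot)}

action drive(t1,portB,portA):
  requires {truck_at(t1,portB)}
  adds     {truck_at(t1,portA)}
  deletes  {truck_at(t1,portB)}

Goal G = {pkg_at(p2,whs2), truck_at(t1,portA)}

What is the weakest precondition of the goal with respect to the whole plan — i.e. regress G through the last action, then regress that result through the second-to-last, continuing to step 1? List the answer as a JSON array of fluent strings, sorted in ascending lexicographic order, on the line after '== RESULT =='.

Regress step by step:
  through step 2 (drive(t1,portB,portA)): drop {truck_at(t1,portA)}, keep {pkg_at(p2,whs2)}, require {truck_at(t1,portB)}
    → {pkg_at(p2,whs2), truck_at(t1,portB)}
  through step 1 (drive(t1,depot,portB)): drop {truck_at(t1,portB)}, keep {pkg_at(p2,whs2)}, require {truck_at(t1,depot)}
    → {pkg_at(p2,whs2), truck_at(t1,depot)}

== RESULT ==
["pkg_at(p2,whs2)", "truck_at(t1,depot)"]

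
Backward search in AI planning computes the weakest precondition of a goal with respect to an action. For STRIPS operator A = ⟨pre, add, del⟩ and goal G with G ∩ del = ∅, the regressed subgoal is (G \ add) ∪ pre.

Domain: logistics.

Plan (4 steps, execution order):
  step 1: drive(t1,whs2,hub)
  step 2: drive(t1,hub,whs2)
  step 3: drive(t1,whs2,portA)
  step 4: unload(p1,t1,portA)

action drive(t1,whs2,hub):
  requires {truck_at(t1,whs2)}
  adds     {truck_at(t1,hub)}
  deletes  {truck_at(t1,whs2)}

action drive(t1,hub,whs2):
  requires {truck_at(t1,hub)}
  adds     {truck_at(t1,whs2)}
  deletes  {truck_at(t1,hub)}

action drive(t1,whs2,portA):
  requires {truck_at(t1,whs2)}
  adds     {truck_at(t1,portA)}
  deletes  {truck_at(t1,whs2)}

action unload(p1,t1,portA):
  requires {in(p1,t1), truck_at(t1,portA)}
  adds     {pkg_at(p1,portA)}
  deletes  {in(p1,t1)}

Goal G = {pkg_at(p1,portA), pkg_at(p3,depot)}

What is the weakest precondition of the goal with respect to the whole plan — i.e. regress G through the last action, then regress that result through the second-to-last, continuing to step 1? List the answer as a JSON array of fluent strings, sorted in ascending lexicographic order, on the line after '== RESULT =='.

Regress step by step:
  through step 4 (unload(p1,t1,portA)): drop {pkg_at(p1,portA)}, keep {pkg_at(p3,depot)}, require {in(p1,t1), truck_at(t1,portA)}
    → {in(p1,t1), pkg_at(p3,depot), truck_at(t1,portA)}
  through step 3 (drive(t1,whs2,portA)): drop {truck_at(t1,portA)}, keep {in(p1,t1), pkg_at(p3,depot)}, require {truck_at(t1,whs2)}
    → {in(p1,t1), pkg_at(p3,depot), truck_at(t1,whs2)}
  through step 2 (drive(t1,hub,whs2)): drop {truck_at(t1,whs2)}, keep {in(p1,t1), pkg_at(p3,depot)}, require {truck_at(t1,hub)}
    → {in(p1,t1), pkg_at(p3,depot), truck_at(t1,hub)}
  through step 1 (drive(t1,whs2,hub)): drop {truck_at(t1,hub)}, keep {in(p1,t1), pkg_at(p3,depot)}, require {truck_at(t1,whs2)}
    → {in(p1,t1), pkg_at(p3,depot), truck_at(t1,whs2)}

== RESULT ==
["in(p1,t1)", "pkg_at(p3,depot)", "truck_at(t1,whs2)"]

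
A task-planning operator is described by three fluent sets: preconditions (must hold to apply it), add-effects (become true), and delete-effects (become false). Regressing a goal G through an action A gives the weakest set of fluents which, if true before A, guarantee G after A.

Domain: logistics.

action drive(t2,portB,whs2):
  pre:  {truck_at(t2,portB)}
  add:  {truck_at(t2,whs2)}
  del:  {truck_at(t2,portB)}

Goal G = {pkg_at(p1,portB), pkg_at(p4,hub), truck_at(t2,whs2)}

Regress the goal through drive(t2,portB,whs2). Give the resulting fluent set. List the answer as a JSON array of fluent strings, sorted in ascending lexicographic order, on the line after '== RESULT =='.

Regress:
  G ∩ del = {}  (empty — regression defined)
  G \ add = {pkg_at(p1,portB), pkg_at(p4,hub), truck_at(t2,whs2)} \ {truck_at(t2,whs2)} = {pkg_at(p1,portB), pkg_at(p4,hub)}
  ∪ pre   = {pkg_at(p1,portB), pkg_at(p4,hub)} ∪ {truck_at(t2,portB)}
          = {pkg_at(p1,portB), pkg_at(p4,hub), truck_at(t2,portB)}

== RESULT ==
["pkg_at(p1,portB)", "pkg_at(p4,hub)", "truck_at(t2,portB)"]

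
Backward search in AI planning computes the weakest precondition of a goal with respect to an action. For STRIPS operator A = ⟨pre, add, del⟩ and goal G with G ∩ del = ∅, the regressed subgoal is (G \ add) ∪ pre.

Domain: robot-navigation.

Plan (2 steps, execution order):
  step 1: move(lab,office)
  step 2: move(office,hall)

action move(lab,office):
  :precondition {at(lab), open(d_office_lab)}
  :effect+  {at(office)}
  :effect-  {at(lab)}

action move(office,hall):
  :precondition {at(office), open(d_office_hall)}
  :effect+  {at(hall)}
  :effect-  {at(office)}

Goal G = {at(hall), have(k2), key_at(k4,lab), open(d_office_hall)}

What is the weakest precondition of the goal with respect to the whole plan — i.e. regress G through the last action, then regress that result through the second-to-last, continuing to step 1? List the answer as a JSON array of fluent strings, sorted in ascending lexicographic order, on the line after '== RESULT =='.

Work backward from the goal:
  through step 2 (move(office,hall)): drop {at(hall)}, keep {have(k2), key_at(k4,lab), open(d_office_hall)}, require {at(office), open(d_office_hall)}
    → {at(office), have(k2), key_at(k4,lab), open(d_office_hall)}
  through step 1 (move(lab,office)): drop {at(office)}, keep {have(k2), key_at(k4,lab), open(d_office_hall)}, require {at(lab), open(d_office_lab)}
    → {at(lab), have(k2), key_at(k4,lab), open(d_office_hall), open(d_office_lab)}

== RESULT ==
["at(lab)", "have(k2)", "key_at(k4,lab)", "open(d_office_hall)", "open(d_office_lab)"]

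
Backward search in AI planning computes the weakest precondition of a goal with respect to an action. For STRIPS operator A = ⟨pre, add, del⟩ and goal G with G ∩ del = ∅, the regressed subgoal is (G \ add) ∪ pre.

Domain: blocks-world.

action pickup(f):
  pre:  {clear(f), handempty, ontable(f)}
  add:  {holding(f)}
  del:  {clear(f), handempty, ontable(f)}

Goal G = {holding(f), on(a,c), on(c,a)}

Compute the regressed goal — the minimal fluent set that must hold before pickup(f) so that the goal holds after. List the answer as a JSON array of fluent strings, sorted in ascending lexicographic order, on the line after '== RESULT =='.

Compute (G \ add) ∪ pre:
  G ∩ del = {}  (empty — regression defined)
  G \ add = {holding(f), on(a,c), on(c,a)} \ {holding(f)} = {on(a,c), on(c,a)}
  ∪ pre   = {on(a,c), on(c,a)} ∪ {clear(f), handempty, ontable(f)}
          = {clear(f), handempty, on(a,c), on(c,a), ontable(f)}

== RESULT ==
["clear(f)", "handempty", "on(a,c)", "on(c,a)", "ontable(f)"]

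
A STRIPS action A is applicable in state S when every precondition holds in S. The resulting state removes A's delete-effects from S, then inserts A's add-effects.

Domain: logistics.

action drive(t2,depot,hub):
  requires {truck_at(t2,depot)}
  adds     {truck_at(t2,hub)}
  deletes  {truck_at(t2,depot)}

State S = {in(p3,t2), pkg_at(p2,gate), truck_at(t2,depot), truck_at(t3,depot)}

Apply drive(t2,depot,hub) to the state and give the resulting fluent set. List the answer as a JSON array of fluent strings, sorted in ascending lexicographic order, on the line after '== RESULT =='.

Compute (S \ del) ∪ add:
  pre ⊆ S: {truck_at(t2,depot)} ⊆ S  — applicable
  S \ del = {in(p3,t2), pkg_at(p2,gate), truck_at(t3,depot)}
  ∪ add   = {in(p3,t2), pkg_at(p2,gate), truck_at(t2,hub), truck_at(t3,depot)}

== RESULT ==
["in(p3,t2)", "pkg_at(p2,gate)", "truck_at(t2,hub)", "truck_at(t3,depot)"]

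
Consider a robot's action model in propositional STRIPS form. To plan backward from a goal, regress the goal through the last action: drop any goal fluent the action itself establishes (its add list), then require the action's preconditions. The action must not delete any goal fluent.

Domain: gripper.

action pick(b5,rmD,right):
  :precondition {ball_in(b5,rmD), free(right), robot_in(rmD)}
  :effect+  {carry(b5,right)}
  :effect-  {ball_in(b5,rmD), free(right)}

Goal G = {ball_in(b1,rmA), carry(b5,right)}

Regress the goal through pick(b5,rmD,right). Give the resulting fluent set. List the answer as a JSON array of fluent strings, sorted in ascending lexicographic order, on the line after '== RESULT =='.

Regress:
  G ∩ del = {}  (empty — regression defined)
  G \ add = {ball_in(b1,rmA), carry(b5,right)} \ {carry(b5,right)} = {ball_in(b1,rmA)}
  ∪ pre   = {ball_in(b1,rmA)} ∪ {ball_in(b5,rmD), free(right), robot_in(rmD)}
          = {ball_in(b1,rmA), ball_in(b5,rmD), free(right), robot_in(rmD)}

== RESULT ==
["ball_in(b1,rmA)", "ball_in(b5,rmD)", "free(right)", "robot_in(rmD)"]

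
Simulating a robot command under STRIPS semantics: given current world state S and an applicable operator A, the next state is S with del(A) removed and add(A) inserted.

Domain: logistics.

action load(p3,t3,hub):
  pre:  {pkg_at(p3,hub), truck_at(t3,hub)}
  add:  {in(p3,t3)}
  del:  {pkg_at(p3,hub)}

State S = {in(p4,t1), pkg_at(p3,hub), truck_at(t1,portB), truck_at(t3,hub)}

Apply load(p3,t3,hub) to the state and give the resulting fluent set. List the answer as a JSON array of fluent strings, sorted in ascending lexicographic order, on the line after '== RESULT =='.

Progress:
  pre ⊆ S: {pkg_at(p3,hub), truck_at(t3,hub)} ⊆ S  — applicable
  S \ del = {in(p4,t1), truck_at(t1,portB), truck_at(t3,hub)}
  ∪ add   = {in(p3,t3), in(p4,t1), truck_at(t1,portB), truck_at(t3,hub)}

== RESULT ==
["in(p3,t3)", "in(p4,t1)", "truck_at(t1,portB)", "truck_at(t3,hub)"]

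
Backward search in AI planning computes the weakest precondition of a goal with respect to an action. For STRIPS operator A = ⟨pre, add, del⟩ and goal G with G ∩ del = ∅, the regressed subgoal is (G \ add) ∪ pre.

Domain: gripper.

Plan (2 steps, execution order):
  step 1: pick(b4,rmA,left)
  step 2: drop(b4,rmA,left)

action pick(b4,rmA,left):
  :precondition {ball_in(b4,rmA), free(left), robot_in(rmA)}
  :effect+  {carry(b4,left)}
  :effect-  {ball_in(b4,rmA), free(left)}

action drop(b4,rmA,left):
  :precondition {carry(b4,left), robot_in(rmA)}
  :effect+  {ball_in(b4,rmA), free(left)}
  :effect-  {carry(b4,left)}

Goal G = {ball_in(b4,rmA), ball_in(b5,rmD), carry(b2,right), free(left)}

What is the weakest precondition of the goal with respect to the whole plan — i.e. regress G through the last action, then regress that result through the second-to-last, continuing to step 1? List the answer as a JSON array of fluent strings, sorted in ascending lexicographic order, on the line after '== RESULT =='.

Work backward from the goal:
  through step 2 (drop(b4,rmA,left)): drop {ball_in(b4,rmA), free(left)}, keep {ball_in(b5,rmD), carry(b2,right)}, require {carry(b4,left), robot_in(rmA)}
    → {ball_in(b5,rmD), carry(b2,right), carry(b4,left), robot_in(rmA)}
  through step 1 (pick(b4,rmA,left)): drop {carry(b4,left)}, keep {ball_in(b5,rmD), carry(b2,right), robot_in(rmA)}, require {ball_in(b4,rmA), free(left), robot_in(rmA)}
    → {ball_in(b4,rmA), ball_in(b5,rmD), carry(b2,right), free(left), robot_in(rmA)}

== RESULT ==
["ball_in(b4,rmA)", "ball_in(b5,rmD)", "carry(b2,right)", "free(left)", "robot_in(rmA)"]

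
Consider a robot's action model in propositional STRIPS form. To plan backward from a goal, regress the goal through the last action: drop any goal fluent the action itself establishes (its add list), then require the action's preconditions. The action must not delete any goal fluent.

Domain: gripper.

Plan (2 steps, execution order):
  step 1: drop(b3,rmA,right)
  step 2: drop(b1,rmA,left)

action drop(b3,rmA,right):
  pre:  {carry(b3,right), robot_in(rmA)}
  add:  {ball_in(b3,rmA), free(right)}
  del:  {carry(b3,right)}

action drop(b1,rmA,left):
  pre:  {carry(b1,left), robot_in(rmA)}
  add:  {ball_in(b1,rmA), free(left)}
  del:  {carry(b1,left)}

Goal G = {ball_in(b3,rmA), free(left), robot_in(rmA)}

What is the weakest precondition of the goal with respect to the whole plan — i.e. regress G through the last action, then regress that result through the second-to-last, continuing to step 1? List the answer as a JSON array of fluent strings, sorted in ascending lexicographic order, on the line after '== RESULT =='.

Work backward from the goal:
  through step 2 (drop(b1,rmA,left)): drop {free(left)}, keep {ball_in(b3,rmA), robot_in(rmA)}, require {carry(b1,left), robot_in(rmA)}
    → {ball_in(b3,rmA), carry(b1,left), robot_in(rmA)}
  through step 1 (drop(b3,rmA,right)): drop {ball_in(b3,rmA)}, keep {carry(b1,left), robot_in(rmA)}, require {carry(b3,right), robot_in(rmA)}
    → {carry(b1,left), carry(b3,right), robot_in(rmA)}

== RESULT ==
["carry(b1,left)", "carry(b3,right)", "robot_in(rmA)"]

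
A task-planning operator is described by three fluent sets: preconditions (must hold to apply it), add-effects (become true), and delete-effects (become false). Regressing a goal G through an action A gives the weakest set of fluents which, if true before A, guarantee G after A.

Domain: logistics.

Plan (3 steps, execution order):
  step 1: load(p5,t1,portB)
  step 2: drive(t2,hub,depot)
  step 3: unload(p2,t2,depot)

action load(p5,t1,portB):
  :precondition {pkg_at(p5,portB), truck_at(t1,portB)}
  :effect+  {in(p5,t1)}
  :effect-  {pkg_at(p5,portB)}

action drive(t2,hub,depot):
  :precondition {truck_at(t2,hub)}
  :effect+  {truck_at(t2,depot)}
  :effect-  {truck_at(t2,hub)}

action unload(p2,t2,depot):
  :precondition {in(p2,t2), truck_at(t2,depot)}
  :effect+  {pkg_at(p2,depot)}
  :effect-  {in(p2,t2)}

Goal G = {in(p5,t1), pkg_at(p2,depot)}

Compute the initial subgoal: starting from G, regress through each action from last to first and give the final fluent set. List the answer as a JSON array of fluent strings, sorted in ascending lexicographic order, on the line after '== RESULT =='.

Regress step by step:
  through step 3 (unload(p2,t2,depot)): drop {pkg_at(p2,depot)}, keep {in(p5,t1)}, require {in(p2,t2), truck_at(t2,depot)}
    → {in(p2,t2), in(p5,t1), truck_at(t2,depot)}
  through step 2 (drive(t2,hub,depot)): drop {truck_at(t2,depot)}, keep {in(p2,t2), in(p5,t1)}, require {truck_at(t2,hub)}
    → {in(p2,t2), in(p5,t1), truck_at(t2,hub)}
  through step 1 (load(p5,t1,portB)): drop {in(p5,t1)}, keep {in(p2,t2), truck_at(t2,hub)}, require {pkg_at(p5,portB), truck_at(t1,portB)}
    → {in(p2,t2), pkg_at(p5,portB), truck_at(t1,portB), truck_at(t2,hub)}

== RESULT ==
["in(p2,t2)", "pkg_at(p5,portB)", "truck_at(t1,portB)", "truck_at(t2,hub)"]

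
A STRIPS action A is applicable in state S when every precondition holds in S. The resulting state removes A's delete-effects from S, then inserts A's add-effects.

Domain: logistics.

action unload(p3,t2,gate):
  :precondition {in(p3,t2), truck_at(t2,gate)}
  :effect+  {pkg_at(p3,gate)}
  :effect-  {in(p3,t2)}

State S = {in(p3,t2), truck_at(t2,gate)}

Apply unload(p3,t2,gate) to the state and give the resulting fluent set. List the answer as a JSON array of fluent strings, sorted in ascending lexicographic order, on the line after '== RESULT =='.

Progress:
  pre ⊆ S: {in(p3,t2), truck_at(t2,gate)} ⊆ S  — applicable
  S \ del = {truck_at(t2,gate)}
  ∪ add   = {pkg_at(p3,gate), truck_at(t2,gate)}

== RESULT ==
["pkg_at(p3,gate)", "truck_at(t2,gate)"]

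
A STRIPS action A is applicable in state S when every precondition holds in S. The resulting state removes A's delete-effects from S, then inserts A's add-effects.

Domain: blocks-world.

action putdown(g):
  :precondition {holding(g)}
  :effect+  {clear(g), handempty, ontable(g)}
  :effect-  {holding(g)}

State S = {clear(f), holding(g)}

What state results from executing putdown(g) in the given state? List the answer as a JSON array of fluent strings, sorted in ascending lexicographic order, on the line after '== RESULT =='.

Progress:
  pre ⊆ S: {holding(g)} ⊆ S  — applicable
  S \ del = {clear(f)}
  ∪ add   = {clear(f), clear(g), handempty, ontable(g)}

== RESULT ==
["clear(f)", "clear(g)", "handempty", "ontable(g)"]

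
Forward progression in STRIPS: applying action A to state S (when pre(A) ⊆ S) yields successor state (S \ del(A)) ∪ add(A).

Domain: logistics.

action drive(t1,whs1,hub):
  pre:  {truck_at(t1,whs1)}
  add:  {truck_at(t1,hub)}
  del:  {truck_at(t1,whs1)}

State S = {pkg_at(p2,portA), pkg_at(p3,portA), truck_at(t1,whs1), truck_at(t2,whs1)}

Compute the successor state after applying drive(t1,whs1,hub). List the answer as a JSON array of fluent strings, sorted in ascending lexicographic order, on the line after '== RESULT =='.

Compute (S \ del) ∪ add:
  pre ⊆ S: {truck_at(t1,whs1)} ⊆ S  — applicable
  S \ del = {pkg_at(p2,portA), pkg_at(p3,portA), truck_at(t2,whs1)}
  ∪ add   = {pkg_at(p2,portA), pkg_at(p3,portA), truck_at(t1,hub), truck_at(t2,whs1)}

== RESULT ==
["pkg_at(p2,portA)", "pkg_at(p3,portA)", "truck_at(t1,hub)", "truck_at(t2,whs1)"]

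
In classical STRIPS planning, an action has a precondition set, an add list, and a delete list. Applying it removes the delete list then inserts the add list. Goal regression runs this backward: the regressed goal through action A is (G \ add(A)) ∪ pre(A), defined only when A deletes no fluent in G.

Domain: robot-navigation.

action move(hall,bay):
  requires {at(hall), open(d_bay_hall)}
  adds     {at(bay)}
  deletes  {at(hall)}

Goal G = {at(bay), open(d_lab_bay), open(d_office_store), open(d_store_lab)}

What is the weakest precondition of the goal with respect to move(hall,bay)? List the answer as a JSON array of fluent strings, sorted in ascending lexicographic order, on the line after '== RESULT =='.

Compute (G \ add) ∪ pre:
  G ∩ del = {}  (empty — regression defined)
  G \ add = {at(bay), open(d_lab_bay), open(d_office_store), open(d_store_lab)} \ {at(bay)} = {open(d_lab_bay), open(d_office_store), open(d_store_lab)}
  ∪ pre   = {open(d_lab_bay), open(d_office_store), open(d_store_lab)} ∪ {at(hall), open(d_bay_hall)}
          = {at(hall), open(d_bay_hall), open(d_lab_bay), open(d_office_store), open(d_store_lab)}

== RESULT ==
["at(hall)", "open(d_bay_hall)", "open(d_lab_bay)", "open(d_office_store)", "open(d_store_lab)"]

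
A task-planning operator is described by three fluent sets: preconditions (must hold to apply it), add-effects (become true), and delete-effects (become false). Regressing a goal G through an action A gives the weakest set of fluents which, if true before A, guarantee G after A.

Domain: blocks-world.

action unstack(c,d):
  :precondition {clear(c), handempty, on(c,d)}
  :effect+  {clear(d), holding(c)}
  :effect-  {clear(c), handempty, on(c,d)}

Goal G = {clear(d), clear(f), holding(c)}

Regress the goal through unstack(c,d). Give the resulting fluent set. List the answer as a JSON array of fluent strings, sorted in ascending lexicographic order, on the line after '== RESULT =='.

Regress:
  G ∩ del = {}  (empty — regression defined)
  G \ add = {clear(d), clear(f), holding(c)} \ {clear(d), holding(c)} = {clear(f)}
  ∪ pre   = {clear(f)} ∪ {clear(c), handempty, on(c,d)}
          = {clear(c), clear(f), handempty, on(c,d)}

== RESULT ==
["clear(c)", "clear(f)", "handempty", "on(c,d)"]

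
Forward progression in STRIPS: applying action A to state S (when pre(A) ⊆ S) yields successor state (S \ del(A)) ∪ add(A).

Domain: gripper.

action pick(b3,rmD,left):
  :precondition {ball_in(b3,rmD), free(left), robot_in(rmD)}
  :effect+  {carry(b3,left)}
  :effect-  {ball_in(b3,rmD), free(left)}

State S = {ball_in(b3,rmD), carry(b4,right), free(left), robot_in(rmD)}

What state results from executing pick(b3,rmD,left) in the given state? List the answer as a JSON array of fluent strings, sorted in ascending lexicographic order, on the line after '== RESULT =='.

Compute (S \ del) ∪ add:
  pre ⊆ S: {ball_in(b3,rmD), free(left), robot_in(rmD)} ⊆ S  — applicable
  S \ del = {carry(b4,right), robot_in(rmD)}
  ∪ add   = {carry(b3,left), carry(b4,right), robot_in(rmD)}

== RESULT ==
["carry(b3,left)", "carry(b4,right)", "robot_in(rmD)"]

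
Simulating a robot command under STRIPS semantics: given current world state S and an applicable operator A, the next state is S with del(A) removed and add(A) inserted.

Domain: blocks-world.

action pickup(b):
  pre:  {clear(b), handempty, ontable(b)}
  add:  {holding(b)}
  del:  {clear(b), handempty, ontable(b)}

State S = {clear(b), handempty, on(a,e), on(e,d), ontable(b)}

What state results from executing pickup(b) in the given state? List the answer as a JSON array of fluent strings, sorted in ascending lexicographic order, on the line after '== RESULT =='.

Compute (S \ del) ∪ add:
  pre ⊆ S: {clear(b), handempty, ontable(b)} ⊆ S  — applicable
  S \ del = {on(a,e), on(e,d)}
  ∪ add   = {holding(b), on(a,e), on(e,d)}

== RESULT ==
["holding(b)", "on(a,e)", "on(e,d)"]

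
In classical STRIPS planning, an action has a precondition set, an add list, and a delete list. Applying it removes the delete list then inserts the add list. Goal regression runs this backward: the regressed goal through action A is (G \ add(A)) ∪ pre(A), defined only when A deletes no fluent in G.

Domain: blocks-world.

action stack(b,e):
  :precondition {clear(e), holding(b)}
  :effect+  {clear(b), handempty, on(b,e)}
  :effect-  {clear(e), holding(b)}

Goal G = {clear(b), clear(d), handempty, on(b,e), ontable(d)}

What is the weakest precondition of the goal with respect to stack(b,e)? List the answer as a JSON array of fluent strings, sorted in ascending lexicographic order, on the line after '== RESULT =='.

Compute (G \ add) ∪ pre:
  G ∩ del = {}  (empty — regression defined)
  G \ add = {clear(b), clear(d), handempty, on(b,e), ontable(d)} \ {clear(b), handempty, on(b,e)} = {clear(d), ontable(d)}
  ∪ pre   = {clear(d), ontable(d)} ∪ {clear(e), holding(b)}
          = {clear(d), clear(e), holding(b), ontable(d)}

== RESULT ==
["clear(d)", "clear(e)", "holding(b)", "ontable(d)"]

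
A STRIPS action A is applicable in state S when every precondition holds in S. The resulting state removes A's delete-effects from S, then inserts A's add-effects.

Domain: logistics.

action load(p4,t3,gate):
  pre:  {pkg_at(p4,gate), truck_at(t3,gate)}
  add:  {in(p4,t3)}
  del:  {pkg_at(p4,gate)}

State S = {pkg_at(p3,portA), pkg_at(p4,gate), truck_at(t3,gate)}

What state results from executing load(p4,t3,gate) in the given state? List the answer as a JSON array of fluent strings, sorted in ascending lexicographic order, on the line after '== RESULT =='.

Compute (S \ del) ∪ add:
  pre ⊆ S: {pkg_at(p4,gate), truck_at(t3,gate)} ⊆ S  — applicable
  S \ del = {pkg_at(p3,portA), truck_at(t3,gate)}
  ∪ add   = {in(p4,t3), pkg_at(p3,portA), truck_at(t3,gate)}

== RESULT ==
["in(p4,t3)", "pkg_at(p3,portA)", "truck_at(t3,gate)"]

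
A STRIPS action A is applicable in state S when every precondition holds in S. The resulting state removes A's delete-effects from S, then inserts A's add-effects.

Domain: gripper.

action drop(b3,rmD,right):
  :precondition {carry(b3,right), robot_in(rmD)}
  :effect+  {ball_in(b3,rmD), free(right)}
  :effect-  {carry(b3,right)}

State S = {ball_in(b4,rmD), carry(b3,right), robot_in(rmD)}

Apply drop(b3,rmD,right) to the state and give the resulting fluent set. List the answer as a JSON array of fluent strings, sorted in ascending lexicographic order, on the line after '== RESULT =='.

Compute (S \ del) ∪ add:
  pre ⊆ S: {carry(b3,right), robot_in(rmD)} ⊆ S  — applicable
  S \ del = {ball_in(b4,rmD), robot_in(rmD)}
  ∪ add   = {ball_in(b3,rmD), ball_in(b4,rmD), free(right), robot_in(rmD)}

== RESULT ==
["ball_in(b3,rmD)", "ball_in(b4,rmD)", "free(right)", "robot_in(rmD)"]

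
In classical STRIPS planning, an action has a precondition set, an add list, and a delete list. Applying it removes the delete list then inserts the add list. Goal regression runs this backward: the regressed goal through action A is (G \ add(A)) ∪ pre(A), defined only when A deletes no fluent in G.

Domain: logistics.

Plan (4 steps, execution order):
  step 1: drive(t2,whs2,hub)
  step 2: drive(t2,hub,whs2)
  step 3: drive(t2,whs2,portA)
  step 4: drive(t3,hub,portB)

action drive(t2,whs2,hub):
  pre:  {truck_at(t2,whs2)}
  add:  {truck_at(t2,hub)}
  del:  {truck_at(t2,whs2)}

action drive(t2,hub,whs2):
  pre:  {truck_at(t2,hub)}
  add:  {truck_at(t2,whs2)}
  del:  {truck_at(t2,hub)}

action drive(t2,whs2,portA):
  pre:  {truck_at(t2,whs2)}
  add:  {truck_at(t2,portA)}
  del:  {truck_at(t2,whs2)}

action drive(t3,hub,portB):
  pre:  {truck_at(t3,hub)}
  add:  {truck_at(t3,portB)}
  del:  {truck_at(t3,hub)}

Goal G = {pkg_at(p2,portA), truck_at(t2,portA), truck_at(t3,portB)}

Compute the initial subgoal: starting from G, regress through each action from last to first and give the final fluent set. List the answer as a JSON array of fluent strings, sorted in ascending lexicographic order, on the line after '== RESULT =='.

Work backward from the goal:
  through step 4 (drive(t3,hub,portB)): drop {truck_at(t3,portB)}, keep {pkg_at(p2,portA), truck_at(t2,portA)}, require {truck_at(t3,hub)}
    → {pkg_at(p2,portA), truck_at(t2,portA), truck_at(t3,hub)}
  through step 3 (drive(t2,whs2,portA)): drop {truck_at(t2,portA)}, keep {pkg_at(p2,portA), truck_at(t3,hub)}, require {truck_at(t2,whs2)}
    → {pkg_at(p2,portA), truck_at(t2,whs2), truck_at(t3,hub)}
  through step 2 (drive(t2,hub,whs2)): drop {truck_at(t2,whs2)}, keep {pkg_at(p2,portA), truck_at(t3,hub)}, require {truck_at(t2,hub)}
    → {pkg_at(p2,portA), truck_at(t2,hub), truck_at(t3,hub)}
  through step 1 (drive(t2,whs2,hub)): drop {truck_at(t2,hub)}, keep {pkg_at(p2,portA), truck_at(t3,hub)}, require {truck_at(t2,whs2)}
    → {pkg_at(p2,portA), truck_at(t2,whs2), truck_at(t3,hub)}

== RESULT ==
["pkg_at(p2,portA)", "truck_at(t2,whs2)", "truck_at(t3,hub)"]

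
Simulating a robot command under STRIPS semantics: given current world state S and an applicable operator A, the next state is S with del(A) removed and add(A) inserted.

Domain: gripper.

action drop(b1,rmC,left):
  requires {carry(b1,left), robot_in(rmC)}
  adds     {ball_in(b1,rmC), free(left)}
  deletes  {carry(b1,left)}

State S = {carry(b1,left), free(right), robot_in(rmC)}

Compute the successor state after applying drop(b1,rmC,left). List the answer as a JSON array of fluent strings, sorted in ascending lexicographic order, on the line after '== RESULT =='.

Compute (S \ del) ∪ add:
  pre ⊆ S: {carry(b1,left), robot_in(rmC)} ⊆ S  — applicable
  S \ del = {free(right), robot_in(rmC)}
  ∪ add   = {ball_in(b1,rmC), free(left), free(right), robot_in(rmC)}

== RESULT ==
["ball_in(b1,rmC)", "free(left)", "free(right)", "robot_in(rmC)"]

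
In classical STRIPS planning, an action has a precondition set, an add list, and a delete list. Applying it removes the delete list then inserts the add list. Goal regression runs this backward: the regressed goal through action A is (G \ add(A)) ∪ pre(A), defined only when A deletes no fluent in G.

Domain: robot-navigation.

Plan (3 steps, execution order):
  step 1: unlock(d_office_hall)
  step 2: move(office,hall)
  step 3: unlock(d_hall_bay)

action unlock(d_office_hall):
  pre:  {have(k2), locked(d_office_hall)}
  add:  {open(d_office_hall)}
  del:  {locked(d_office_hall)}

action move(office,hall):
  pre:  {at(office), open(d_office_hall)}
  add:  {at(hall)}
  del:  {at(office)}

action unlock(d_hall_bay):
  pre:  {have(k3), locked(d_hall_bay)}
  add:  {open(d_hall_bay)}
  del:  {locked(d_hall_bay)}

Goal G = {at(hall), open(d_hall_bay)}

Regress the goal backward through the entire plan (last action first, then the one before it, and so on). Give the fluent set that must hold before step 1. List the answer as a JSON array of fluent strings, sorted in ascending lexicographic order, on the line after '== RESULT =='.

Work backward from the goal:
  through step 3 (unlock(d_hall_bay)): drop {open(d_hall_bay)}, keep {at(hall)}, require {have(k3), locked(d_hall_bay)}
    → {at(hall), have(k3), locked(d_hall_bay)}
  through step 2 (move(office,hall)): drop {at(hall)}, keep {have(k3), locked(d_hall_bay)}, require {at(office), open(d_office_hall)}
    → {at(office), have(k3), locked(d_hall_bay), open(d_office_hall)}
  through step 1 (unlock(d_office_hall)): drop {open(d_office_hall)}, keep {at(office), have(k3), locked(d_hall_bay)}, require {have(k2), locked(d_office_hall)}
    → {at(office), have(k2), have(k3), locked(d_hall_bay), locked(d_office_hall)}

== RESULT ==
["at(office)", "have(k2)", "have(k3)", "locked(d_hall_bay)", "locked(d_office_hall)"]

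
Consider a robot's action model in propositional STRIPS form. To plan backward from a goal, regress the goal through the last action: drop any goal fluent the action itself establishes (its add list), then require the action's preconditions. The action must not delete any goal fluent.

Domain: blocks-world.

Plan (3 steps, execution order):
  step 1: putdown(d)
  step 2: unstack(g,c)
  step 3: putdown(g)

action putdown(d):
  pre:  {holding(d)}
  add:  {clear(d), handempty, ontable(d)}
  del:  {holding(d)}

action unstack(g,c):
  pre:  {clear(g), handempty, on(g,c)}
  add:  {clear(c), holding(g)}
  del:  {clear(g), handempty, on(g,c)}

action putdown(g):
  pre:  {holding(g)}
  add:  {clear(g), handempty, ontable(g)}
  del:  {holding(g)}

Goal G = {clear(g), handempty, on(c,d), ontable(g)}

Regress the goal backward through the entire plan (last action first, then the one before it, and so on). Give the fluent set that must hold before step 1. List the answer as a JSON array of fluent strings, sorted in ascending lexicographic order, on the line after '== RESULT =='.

Regress step by step:
  through step 3 (putdown(g)): drop {clear(g), handempty, ontable(g)}, keep {on(c,d)}, require {holding(g)}
    → {holding(g), on(c,d)}
  through step 2 (unstack(g,c)): drop {holding(g)}, keep {on(c,d)}, require {clear(g), handempty, on(g,c)}
    → {clear(g), handempty, on(c,d), on(g,c)}
  through step 1 (putdown(d)): drop {handempty}, keep {clear(g), on(c,d), on(g,c)}, require {holding(d)}
    → {clear(g), holding(d), on(c,d), on(g,c)}

== RESULT ==
["clear(g)", "holding(d)", "on(c,d)", "on(g,c)"]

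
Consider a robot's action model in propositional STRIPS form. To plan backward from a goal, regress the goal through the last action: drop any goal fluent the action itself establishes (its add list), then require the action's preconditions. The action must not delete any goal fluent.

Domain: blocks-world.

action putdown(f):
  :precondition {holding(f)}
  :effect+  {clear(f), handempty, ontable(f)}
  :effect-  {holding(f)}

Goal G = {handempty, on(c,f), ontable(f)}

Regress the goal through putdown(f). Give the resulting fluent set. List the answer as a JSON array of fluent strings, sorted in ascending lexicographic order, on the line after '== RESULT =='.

Compute (G \ add) ∪ pre:
  G ∩ del = {}  (empty — regression defined)
  G \ add = {handempty, on(c,f), ontable(f)} \ {clear(f), handempty, ontable(f)} = {on(c,f)}
  ∪ pre   = {on(c,f)} ∪ {holding(f)}
          = {holding(f), on(c,f)}

== RESULT ==
["holding(f)", "on(c,f)"]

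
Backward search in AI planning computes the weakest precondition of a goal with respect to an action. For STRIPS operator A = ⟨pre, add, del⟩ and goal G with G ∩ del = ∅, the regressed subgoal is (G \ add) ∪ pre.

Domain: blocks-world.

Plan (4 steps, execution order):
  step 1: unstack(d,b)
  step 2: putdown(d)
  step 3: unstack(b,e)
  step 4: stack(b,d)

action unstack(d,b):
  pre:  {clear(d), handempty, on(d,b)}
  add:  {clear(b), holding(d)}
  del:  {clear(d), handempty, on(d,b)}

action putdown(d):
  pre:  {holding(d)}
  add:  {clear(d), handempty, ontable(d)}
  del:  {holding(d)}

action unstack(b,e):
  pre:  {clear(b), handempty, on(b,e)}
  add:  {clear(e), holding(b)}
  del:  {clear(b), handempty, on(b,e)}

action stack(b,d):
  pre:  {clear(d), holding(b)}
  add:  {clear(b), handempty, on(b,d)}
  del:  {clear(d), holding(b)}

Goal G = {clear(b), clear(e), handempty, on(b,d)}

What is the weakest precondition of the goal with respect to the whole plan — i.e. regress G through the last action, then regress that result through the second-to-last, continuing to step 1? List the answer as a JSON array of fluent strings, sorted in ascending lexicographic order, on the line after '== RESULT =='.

Regress step by step:
  through step 4 (stack(b,d)): drop {clear(b), handempty, on(b,d)}, keep {clear(e)}, require {clear(d), holding(b)}
    → {clear(d), clear(e), holding(b)}
  through step 3 (unstack(b,e)): drop {clear(e), holding(b)}, keep {clear(d)}, require {clear(b), handempty, on(b,e)}
    → {clear(b), clear(d), handempty, on(b,e)}
  through step 2 (putdown(d)): drop {clear(d), handempty}, keep {clear(b), on(b,e)}, require {holding(d)}
    → {clear(b), holding(d), on(b,e)}
  through step 1 (unstack(d,b)): drop {clear(b), holding(d)}, keep {on(b,e)}, require {clear(d), handempty, on(d,b)}
    → {clear(d), handempty, on(b,e), on(d,b)}

== RESULT ==
["clear(d)", "handempty", "on(b,e)", "on(d,b)"]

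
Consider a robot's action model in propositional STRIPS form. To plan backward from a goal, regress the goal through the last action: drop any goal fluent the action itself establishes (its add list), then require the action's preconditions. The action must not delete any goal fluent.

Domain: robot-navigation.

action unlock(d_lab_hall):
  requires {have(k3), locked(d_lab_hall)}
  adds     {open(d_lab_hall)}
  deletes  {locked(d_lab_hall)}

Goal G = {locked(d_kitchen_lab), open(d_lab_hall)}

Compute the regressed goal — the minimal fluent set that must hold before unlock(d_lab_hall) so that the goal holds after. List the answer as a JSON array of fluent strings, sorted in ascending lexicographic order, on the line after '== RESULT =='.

Compute (G \ add) ∪ pre:
  G ∩ del = {}  (empty — regression defined)
  G \ add = {locked(d_kitchen_lab), open(d_lab_hall)} \ {open(d_lab_hall)} = {locked(d_kitchen_lab)}
  ∪ pre   = {locked(d_kitchen_lab)} ∪ {have(k3), locked(d_lab_hall)}
          = {have(k3), locked(d_kitchen_lab), locked(d_lab_hall)}

== RESULT ==
["have(k3)", "locked(d_kitchen_lab)", "locked(d_lab_hall)"]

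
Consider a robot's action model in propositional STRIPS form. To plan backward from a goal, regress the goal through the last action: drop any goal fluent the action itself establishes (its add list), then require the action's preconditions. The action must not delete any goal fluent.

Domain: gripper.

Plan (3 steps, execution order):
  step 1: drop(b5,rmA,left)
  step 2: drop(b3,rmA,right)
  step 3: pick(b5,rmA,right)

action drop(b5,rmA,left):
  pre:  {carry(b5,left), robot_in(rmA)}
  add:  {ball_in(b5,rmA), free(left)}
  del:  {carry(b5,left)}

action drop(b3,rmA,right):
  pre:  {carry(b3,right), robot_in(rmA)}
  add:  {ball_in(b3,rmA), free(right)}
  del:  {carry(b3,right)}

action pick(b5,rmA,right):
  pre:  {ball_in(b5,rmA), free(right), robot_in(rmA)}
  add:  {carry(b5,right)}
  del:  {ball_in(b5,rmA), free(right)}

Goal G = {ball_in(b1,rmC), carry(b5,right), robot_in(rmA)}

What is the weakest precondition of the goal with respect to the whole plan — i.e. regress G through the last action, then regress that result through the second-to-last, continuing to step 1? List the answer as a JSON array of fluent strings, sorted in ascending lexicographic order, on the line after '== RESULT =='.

Regress step by step:
  through step 3 (pick(b5,rmA,right)): drop {carry(b5,right)}, keep {ball_in(b1,rmC), robot_in(rmA)}, require {ball_in(b5,rmA), free(right), robot_in(rmA)}
    → {ball_in(b1,rmC), ball_in(b5,rmA), free(right), robot_in(rmA)}
  through step 2 (drop(b3,rmA,right)): drop {free(right)}, keep {ball_in(b1,rmC), ball_in(b5,rmA), robot_in(rmA)}, require {carry(b3,right), robot_in(rmA)}
    → {ball_in(b1,rmC), ball_in(b5,rmA), carry(b3,right), robot_in(rmA)}
  through step 1 (drop(b5,rmA,left)): drop {ball_in(b5,rmA)}, keep {ball_in(b1,rmC), carry(b3,right), robot_in(rmA)}, require {carry(b5,left), robot_in(rmA)}
    → {ball_in(b1,rmC), carry(b3,right), carry(b5,left), robot_in(rmA)}

== RESULT ==
["ball_in(b1,rmC)", "carry(b3,right)", "carry(b5,left)", "robot_in(rmA)"]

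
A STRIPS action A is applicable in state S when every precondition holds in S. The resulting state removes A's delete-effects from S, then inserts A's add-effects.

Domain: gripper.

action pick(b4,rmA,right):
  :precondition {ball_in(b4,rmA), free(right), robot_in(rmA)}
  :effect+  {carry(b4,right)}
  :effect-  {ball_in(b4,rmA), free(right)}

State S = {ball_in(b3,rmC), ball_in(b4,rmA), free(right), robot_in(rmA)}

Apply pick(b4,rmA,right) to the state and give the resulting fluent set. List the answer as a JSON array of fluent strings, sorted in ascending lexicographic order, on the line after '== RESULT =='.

Progress:
  pre ⊆ S: {ball_in(b4,rmA), free(right), robot_in(rmA)} ⊆ S  — applicable
  S \ del = {ball_in(b3,rmC), robot_in(rmA)}
  ∪ add   = {ball_in(b3,rmC), carry(b4,right), robot_in(rmA)}

== RESULT ==
["ball_in(b3,rmC)", "carry(b4,right)", "robot_in(rmA)"]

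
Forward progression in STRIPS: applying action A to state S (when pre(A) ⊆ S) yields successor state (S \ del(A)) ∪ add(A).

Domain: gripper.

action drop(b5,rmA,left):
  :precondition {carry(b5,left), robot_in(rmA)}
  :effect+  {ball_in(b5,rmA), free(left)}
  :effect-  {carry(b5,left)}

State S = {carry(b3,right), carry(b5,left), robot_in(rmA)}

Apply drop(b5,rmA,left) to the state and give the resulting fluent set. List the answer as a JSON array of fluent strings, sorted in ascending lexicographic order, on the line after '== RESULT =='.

Compute (S \ del) ∪ add:
  pre ⊆ S: {carry(b5,left), robot_in(rmA)} ⊆ S  — applicable
  S \ del = {carry(b3,right), robot_in(rmA)}
  ∪ add   = {ball_in(b5,rmA), carry(b3,right), free(left), robot_in(rmA)}

== RESULT ==
["ball_in(b5,rmA)", "carry(b3,right)", "free(left)", "robot_in(rmA)"]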